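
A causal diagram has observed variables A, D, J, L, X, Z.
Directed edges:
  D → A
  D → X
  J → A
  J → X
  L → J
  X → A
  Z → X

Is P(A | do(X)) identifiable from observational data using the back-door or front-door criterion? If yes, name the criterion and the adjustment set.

P(A|do(X)): backdoor, adjust for {D, J}.

desc(X)\{X}={A}; candidates ⊆ {D,J,L,Z}.
size 0: {}; under {} X still reaches {A,D,J,L,Z} ∋ A.
size 1: {D}, {J}, {L} …(+1); under {D} X still reaches {A,J,L,Z} ∋ A.
{D,J}: X⊥A given {D,J} in G with X→· removed — back-door holds.
P(A|do(X)) = Σ_{D,J} P(A|X,D,J)·P(D,J).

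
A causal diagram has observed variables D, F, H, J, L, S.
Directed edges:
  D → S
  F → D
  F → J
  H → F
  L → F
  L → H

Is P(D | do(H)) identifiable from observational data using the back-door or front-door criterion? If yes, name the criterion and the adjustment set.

desc(H)\{H}={D,F,J,S}; candidates ⊆ {L}.
size 0: {}; under {} H still reaches {D,F,J,L,S} ∋ D.
{L}: H⊥D given {L} in G with H→· removed — back-door holds.
P(D|do(H)) = Σ_{L} P(D|H,L)·P(L).

P(D|do(H)): backdoor, adjust for {L}.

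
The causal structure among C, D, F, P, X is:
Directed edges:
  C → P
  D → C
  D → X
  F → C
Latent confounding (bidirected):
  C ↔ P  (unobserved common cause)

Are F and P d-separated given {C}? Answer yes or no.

Bayes-Ball from F | {C} reaches {D,P,X}.
P ∈ reach(F|{C}) ⇒ F ⊥̸ P | {C}.

No — F and P are d-connected given {C}.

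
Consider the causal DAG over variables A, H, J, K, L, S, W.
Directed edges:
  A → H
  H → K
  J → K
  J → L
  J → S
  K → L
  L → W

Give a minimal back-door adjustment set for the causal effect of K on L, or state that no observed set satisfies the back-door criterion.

desc(K)\{K}={L,W}; candidates ⊆ {A,H,J,S}.
size 0: {}; under {} K still reaches {A,H,J,L,S,W} ∋ L.
{J}: K⊥L given {J} in G with K→· removed — back-door holds.

K→L: minimal back-door set {J}.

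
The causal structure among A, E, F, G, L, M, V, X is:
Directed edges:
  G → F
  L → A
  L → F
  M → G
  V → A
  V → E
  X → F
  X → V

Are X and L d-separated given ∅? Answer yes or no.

Yes — X ⊥ L | ∅.

Bayes-Ball from X | ∅ reaches {A,E,F,V}.
L ∉ reach(X|∅) ⇒ X ⊥ L | ∅.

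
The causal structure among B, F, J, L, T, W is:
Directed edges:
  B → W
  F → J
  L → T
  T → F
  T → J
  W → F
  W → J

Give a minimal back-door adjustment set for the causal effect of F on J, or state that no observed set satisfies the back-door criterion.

desc(F)\{F}={J}; candidates ⊆ {B,L,T,W}.
size 0: {}; under {} F still reaches {B,J,L,T,W} ∋ J.
size 1: {B}, {L}, {T} …(+1); under {B} F still reaches {J,L,T,W} ∋ J.
{T,W}: F⊥J given {T,W} in G with F→· removed — back-door holds.

F→J: minimal back-door set {T, W}.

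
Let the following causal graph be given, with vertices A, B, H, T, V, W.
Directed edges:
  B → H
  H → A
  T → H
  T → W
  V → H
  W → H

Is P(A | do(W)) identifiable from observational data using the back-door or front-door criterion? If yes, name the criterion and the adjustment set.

P(A|do(W)): backdoor, adjust for {T}.

desc(W)\{W}={A,H}; candidates ⊆ {B,T,V}.
size 0: {}; under {} W still reaches {A,H,T} ∋ A.
{T}: W⊥A given {T} in G with W→· removed — back-door holds.
P(A|do(W)) = Σ_{T} P(A|W,T)·P(T).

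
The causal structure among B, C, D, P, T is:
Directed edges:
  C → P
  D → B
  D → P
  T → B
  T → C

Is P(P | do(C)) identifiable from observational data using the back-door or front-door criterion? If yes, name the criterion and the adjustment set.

P(P|do(C)): backdoor, adjust for ∅.

desc(C)\{C}={P}; candidates ⊆ {B,D,T}.
∅: C⊥P given ∅ in G with C→· removed — back-door holds.
P(P|do(C)) = P(P|C) — no adjustment needed.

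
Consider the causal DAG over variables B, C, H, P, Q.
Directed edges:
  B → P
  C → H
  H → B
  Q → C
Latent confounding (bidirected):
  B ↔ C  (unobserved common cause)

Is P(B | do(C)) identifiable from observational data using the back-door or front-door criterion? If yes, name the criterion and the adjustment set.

P(B|do(C)): frontdoor, adjust for {H}.

desc(C)\{C}={B,H,P}; candidates ⊆ {Q}.
C↔B: latent back-door arc(s) into C.
size 0: {}; under {} C still reaches {B,P,Q} ∋ B.
size 1: {Q}; under {Q} C still reaches {B,P} ∋ B.
C↔B cannot be blocked by any observed set — no back-door set.
{H}: (i) intercepts every directed C→B path; (ii) no back-door C→{H}; (iii) {C} blocks every back-door {H}→B. Front-door holds.
P(B|do(C)) = Σ_{H} P(H|C) Σ_{C'} P(B|H,C')P(C').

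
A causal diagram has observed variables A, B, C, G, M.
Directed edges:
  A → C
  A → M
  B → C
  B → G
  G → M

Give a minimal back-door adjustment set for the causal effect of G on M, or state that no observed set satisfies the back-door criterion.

G→M: minimal back-door set ∅.

desc(G)\{G}={M}; candidates ⊆ {A,B,C}.
∅: G⊥M given ∅ in G with G→· removed — back-door holds.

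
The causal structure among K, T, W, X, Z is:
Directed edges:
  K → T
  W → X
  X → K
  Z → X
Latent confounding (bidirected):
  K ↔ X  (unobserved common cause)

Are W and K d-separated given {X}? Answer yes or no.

Bayes-Ball from W | {X} reaches {K,T,Z}.
K ∈ reach(W|{X}) ⇒ W ⊥̸ K | {X}.

No — W and K are d-connected given {X}.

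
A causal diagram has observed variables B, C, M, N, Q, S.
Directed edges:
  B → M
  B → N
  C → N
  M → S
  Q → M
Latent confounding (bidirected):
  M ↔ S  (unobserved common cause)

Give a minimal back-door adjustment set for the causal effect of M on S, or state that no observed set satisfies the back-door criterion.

desc(M)\{M}={S}; candidates ⊆ {B,C,N,Q}.
M↔S: latent back-door arc(s) into M.
size 0: {}; under {} M still reaches {B,N,Q,S} ∋ S.
size 1: {B}, {C}, {N} …(+1); under {B} M still reaches {Q,S} ∋ S.
size 2: {B,C}, {B,N}, {B,Q} …(+3); under {B,C} M still reaches {Q,S} ∋ S.
M↔S cannot be blocked by any observed set — no back-door set.

M→S: no observed back-door set.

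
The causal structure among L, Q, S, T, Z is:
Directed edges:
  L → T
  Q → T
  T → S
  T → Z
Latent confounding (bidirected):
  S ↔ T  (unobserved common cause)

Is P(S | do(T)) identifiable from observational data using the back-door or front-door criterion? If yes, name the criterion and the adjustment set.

desc(T)\{T}={S,Z}; candidates ⊆ {L,Q}.
T↔S: latent back-door arc(s) into T.
size 0: {}; under {} T still reaches {L,Q,S} ∋ S.
size 1: {L}, {Q}; under {L} T still reaches {Q,S} ∋ S.
size 2: {L,Q}; under {L,Q} T still reaches {S} ∋ S.
T↔S cannot be blocked by any observed set — no back-door set.
No mediator lies on a directed T→…→S path.
Neither criterion identifies P(S|do(T)) in this graph.

P(S|do(T)): not identifiable (no BD/FD set).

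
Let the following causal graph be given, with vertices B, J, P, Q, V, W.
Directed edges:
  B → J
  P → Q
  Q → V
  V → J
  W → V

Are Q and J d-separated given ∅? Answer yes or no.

No — Q and J are d-connected given ∅.

Bayes-Ball from Q | ∅ reaches {J,P,V}.
J ∈ reach(Q|∅) ⇒ Q ⊥̸ J | ∅.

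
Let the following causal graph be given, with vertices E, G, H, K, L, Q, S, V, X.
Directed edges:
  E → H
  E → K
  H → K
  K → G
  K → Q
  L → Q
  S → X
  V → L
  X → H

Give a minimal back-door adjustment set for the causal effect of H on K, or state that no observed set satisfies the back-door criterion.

H→K: minimal back-door set {E}.

desc(H)\{H}={G,K,Q}; candidates ⊆ {E,L,S,V,X}.
size 0: {}; under {} H still reaches {E,G,K,Q,S,X} ∋ K.
{E}: H⊥K given {E} in G with H→· removed — back-door holds.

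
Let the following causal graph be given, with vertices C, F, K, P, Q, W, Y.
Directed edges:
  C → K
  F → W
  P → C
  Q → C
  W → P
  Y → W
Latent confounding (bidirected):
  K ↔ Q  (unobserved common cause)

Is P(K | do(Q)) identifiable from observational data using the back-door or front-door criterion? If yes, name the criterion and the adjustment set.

desc(Q)\{Q}={C,K}; candidates ⊆ {F,P,W,Y}.
Q↔K: latent back-door arc(s) into Q.
size 0: {}; under {} Q still reaches {K} ∋ K.
size 1: {F}, {P}, {W} …(+1); under {F} Q still reaches {K} ∋ K.
size 2: {F,P}, {F,W}, {F,Y} …(+3); under {F,P} Q still reaches {K} ∋ K.
Q↔K cannot be blocked by any observed set — no back-door set.
{C}: (i) intercepts every directed Q→K path; (ii) no back-door Q→{C}; (iii) {Q} blocks every back-door {C}→K. Front-door holds.
P(K|do(Q)) = Σ_{C} P(C|Q) Σ_{Q'} P(K|C,Q')P(Q').

P(K|do(Q)): frontdoor, adjust for {C}.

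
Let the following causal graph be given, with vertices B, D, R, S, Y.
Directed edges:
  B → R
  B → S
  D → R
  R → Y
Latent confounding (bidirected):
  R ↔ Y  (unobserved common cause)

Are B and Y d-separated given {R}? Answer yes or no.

No — B and Y are d-connected given {R}.

Bayes-Ball from B | {R} reaches {D,S,Y}.
Y ∈ reach(B|{R}) ⇒ B ⊥̸ Y | {R}.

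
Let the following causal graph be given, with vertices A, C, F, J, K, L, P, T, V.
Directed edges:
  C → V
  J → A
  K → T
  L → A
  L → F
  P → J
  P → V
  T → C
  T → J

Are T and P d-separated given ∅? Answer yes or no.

Bayes-Ball from T | ∅ reaches {A,C,J,K,V}.
P ∉ reach(T|∅) ⇒ T ⊥ P | ∅.

Yes — T ⊥ P | ∅.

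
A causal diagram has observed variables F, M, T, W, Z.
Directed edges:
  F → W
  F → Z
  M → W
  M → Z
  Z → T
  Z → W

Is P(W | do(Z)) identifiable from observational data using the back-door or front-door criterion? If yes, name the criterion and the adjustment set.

desc(Z)\{Z}={T,W}; candidates ⊆ {F,M}.
size 0: {}; under {} Z still reaches {F,M,W} ∋ W.
size 1: {F}, {M}; under {F} Z still reaches {M,W} ∋ W.
{F,M}: Z⊥W given {F,M} in G with Z→· removed — back-door holds.
P(W|do(Z)) = Σ_{F,M} P(W|Z,F,M)·P(F,M).

P(W|do(Z)): backdoor, adjust for {F, M}.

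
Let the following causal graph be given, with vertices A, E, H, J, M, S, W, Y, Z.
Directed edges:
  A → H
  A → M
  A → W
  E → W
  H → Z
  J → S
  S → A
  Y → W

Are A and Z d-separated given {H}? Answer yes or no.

Bayes-Ball from A | {H} reaches {J,M,S,W}.
Z ∉ reach(A|{H}) ⇒ A ⊥ Z | {H}.

Yes — A ⊥ Z | {H}.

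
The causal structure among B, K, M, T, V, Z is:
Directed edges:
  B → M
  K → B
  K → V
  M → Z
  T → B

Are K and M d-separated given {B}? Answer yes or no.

Yes — K ⊥ M | {B}.

Bayes-Ball from K | {B} reaches {T,V}.
M ∉ reach(K|{B}) ⇒ K ⊥ M | {B}.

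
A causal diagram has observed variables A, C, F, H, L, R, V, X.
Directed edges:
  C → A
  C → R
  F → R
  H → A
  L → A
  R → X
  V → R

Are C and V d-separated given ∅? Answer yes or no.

Bayes-Ball from C | ∅ reaches {A,R,X}.
V ∉ reach(C|∅) ⇒ C ⊥ V | ∅.

Yes — C ⊥ V | ∅.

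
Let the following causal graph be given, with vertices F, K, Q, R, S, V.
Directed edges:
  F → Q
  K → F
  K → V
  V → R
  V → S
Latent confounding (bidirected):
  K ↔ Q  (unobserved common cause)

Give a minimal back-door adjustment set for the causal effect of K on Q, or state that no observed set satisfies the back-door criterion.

desc(K)\{K}={F,Q,R,S,V}; candidates ⊆ {—}.
K↔Q: latent back-door arc(s) into K.
size 0: {}; under {} K still reaches {Q} ∋ Q.
K↔Q cannot be blocked by any observed set — no back-door set.

K→Q: no observed back-door set.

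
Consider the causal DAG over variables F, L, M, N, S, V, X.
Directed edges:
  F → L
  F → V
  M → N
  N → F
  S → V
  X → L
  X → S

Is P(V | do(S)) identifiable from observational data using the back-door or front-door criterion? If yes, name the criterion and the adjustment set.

P(V|do(S)): backdoor, adjust for ∅.

desc(S)\{S}={V}; candidates ⊆ {F,L,M,N,X}.
∅: S⊥V given ∅ in G with S→· removed — back-door holds.
P(V|do(S)) = P(V|S) — no adjustment needed.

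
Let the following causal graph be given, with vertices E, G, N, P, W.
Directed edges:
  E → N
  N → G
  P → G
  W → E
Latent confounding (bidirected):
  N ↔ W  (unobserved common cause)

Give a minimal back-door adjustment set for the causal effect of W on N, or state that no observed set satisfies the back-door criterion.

W→N: no observed back-door set.

desc(W)\{W}={E,G,N}; candidates ⊆ {P}.
W↔N: latent back-door arc(s) into W.
size 0: {}; under {} W still reaches {G,N} ∋ N.
size 1: {P}; under {P} W still reaches {G,N} ∋ N.
W↔N cannot be blocked by any observed set — no back-door set.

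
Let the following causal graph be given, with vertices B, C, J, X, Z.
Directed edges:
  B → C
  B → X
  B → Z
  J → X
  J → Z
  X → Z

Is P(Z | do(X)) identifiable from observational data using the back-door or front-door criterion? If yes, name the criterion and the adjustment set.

P(Z|do(X)): backdoor, adjust for {B, J}.

desc(X)\{X}={Z}; candidates ⊆ {B,C,J}.
size 0: {}; under {} X still reaches {B,C,J,Z} ∋ Z.
size 1: {B}, {C}, {J}; under {B} X still reaches {J,Z} ∋ Z.
{B,J}: X⊥Z given {B,J} in G with X→· removed — back-door holds.
P(Z|do(X)) = Σ_{B,J} P(Z|X,B,J)·P(B,J).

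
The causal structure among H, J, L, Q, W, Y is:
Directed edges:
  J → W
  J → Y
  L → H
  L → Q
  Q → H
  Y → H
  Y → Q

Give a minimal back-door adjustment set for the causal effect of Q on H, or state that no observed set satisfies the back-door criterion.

desc(Q)\{Q}={H}; candidates ⊆ {J,L,W,Y}.
size 0: {}; under {} Q still reaches {H,J,L,W,Y} ∋ H.
size 1: {J}, {L}, {W} …(+1); under {J} Q still reaches {H,L,Y} ∋ H.
{L,Y}: Q⊥H given {L,Y} in G with Q→· removed — back-door holds.

Q→H: minimal back-door set {L, Y}.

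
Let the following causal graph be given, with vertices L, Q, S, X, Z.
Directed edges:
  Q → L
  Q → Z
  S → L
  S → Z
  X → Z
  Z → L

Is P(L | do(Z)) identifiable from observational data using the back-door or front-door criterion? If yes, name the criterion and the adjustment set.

P(L|do(Z)): backdoor, adjust for {Q, S}.

desc(Z)\{Z}={L}; candidates ⊆ {Q,S,X}.
size 0: {}; under {} Z still reaches {L,Q,S,X} ∋ L.
size 1: {Q}, {S}, {X}; under {Q} Z still reaches {L,S,X} ∋ L.
{Q,S}: Z⊥L given {Q,S} in G with Z→· removed — back-door holds.
P(L|do(Z)) = Σ_{Q,S} P(L|Z,Q,S)·P(Q,S).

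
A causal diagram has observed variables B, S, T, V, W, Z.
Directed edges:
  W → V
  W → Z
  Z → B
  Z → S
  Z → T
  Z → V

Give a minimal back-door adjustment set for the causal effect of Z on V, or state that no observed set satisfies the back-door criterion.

Z→V: minimal back-door set {W}.

desc(Z)\{Z}={B,S,T,V}; candidates ⊆ {W}.
size 0: {}; under {} Z still reaches {V,W} ∋ V.
{W}: Z⊥V given {W} in G with Z→· removed — back-door holds.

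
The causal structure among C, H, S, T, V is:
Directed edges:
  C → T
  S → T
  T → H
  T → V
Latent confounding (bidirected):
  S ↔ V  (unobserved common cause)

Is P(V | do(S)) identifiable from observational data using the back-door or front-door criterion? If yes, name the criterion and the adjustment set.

desc(S)\{S}={H,T,V}; candidates ⊆ {C}.
S↔V: latent back-door arc(s) into S.
size 0: {}; under {} S still reaches {V} ∋ V.
size 1: {C}; under {C} S still reaches {V} ∋ V.
S↔V cannot be blocked by any observed set — no back-door set.
{T}: (i) intercepts every directed S→V path; (ii) no back-door S→{T}; (iii) {S} blocks every back-door {T}→V. Front-door holds.
P(V|do(S)) = Σ_{T} P(T|S) Σ_{S'} P(V|T,S')P(S').

P(V|do(S)): frontdoor, adjust for {T}.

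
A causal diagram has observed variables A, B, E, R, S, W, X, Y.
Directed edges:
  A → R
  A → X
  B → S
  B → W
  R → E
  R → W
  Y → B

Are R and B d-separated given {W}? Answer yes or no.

No — R and B are d-connected given {W}.

Bayes-Ball from R | {W} reaches {A,B,E,S,X,Y}.
B ∈ reach(R|{W}) ⇒ R ⊥̸ B | {W}.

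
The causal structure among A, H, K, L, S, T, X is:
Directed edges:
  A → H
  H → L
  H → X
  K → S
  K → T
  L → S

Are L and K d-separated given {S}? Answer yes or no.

Bayes-Ball from L | {S} reaches {A,H,K,T,X}.
K ∈ reach(L|{S}) ⇒ L ⊥̸ K | {S}.

No — L and K are d-connected given {S}.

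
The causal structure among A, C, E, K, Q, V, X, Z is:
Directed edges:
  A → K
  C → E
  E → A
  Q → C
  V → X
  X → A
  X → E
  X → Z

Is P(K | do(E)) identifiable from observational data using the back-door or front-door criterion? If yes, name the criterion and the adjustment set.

desc(E)\{E}={A,K}; candidates ⊆ {C,Q,V,X,Z}.
size 0: {}; under {} E still reaches {A,C,K,Q,V,X,Z} ∋ K.
{X}: E⊥K given {X} in G with E→· removed — back-door holds.
P(K|do(E)) = Σ_{X} P(K|E,X)·P(X).

P(K|do(E)): backdoor, adjust for {X}.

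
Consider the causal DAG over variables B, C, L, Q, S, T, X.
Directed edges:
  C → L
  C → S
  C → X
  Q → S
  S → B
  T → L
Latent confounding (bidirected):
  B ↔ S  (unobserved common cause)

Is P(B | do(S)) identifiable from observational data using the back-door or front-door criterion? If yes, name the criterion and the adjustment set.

desc(S)\{S}={B}; candidates ⊆ {C,L,Q,T,X}.
S↔B: latent back-door arc(s) into S.
size 0: {}; under {} S still reaches {B,C,L,Q,X} ∋ B.
size 1: {C}, {L}, {Q} …(+2); under {C} S still reaches {B,Q} ∋ B.
size 2: {C,L}, {C,Q}, {C,T} …(+7); under {C,L} S still reaches {B,Q} ∋ B.
S↔B cannot be blocked by any observed set — no back-door set.
No mediator lies on a directed S→…→B path.
Neither criterion identifies P(B|do(S)) in this graph.

P(B|do(S)): not identifiable (no BD/FD set).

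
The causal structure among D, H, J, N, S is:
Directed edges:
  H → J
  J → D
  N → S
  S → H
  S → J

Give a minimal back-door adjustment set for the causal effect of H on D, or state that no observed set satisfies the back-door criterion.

H→D: minimal back-door set {S}.

desc(H)\{H}={D,J}; candidates ⊆ {N,S}.
size 0: {}; under {} H still reaches {D,J,N,S} ∋ D.
{S}: H⊥D given {S} in G with H→· removed — back-door holds.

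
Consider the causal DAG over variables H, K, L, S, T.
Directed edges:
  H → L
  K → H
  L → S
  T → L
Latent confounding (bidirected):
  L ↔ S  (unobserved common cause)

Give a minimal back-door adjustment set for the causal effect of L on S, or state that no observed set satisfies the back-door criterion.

desc(L)\{L}={S}; candidates ⊆ {H,K,T}.
L↔S: latent back-door arc(s) into L.
size 0: {}; under {} L still reaches {H,K,S,T} ∋ S.
size 1: {H}, {K}, {T}; under {H} L still reaches {S,T} ∋ S.
size 2: {H,K}, {H,T}, {K,T}; under {H,K} L still reaches {S,T} ∋ S.
L↔S cannot be blocked by any observed set — no back-door set.

L→S: no observed back-door set.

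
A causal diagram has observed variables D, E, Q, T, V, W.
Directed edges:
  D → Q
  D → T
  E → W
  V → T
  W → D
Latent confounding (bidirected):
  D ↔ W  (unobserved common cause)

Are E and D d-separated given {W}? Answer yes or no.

No — E and D are d-connected given {W}.

Bayes-Ball from E | {W} reaches {D,Q,T}.
D ∈ reach(E|{W}) ⇒ E ⊥̸ D | {W}.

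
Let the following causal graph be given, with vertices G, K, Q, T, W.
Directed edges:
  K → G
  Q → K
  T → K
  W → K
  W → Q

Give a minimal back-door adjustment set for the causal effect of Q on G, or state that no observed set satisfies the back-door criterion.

desc(Q)\{Q}={G,K}; candidates ⊆ {T,W}.
size 0: {}; under {} Q still reaches {G,K,W} ∋ G.
{W}: Q⊥G given {W} in G with Q→· removed — back-door holds.

Q→G: minimal back-door set {W}.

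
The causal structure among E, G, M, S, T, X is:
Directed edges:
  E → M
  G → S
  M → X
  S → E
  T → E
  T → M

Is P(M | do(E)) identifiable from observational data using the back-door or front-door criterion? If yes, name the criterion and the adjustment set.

desc(E)\{E}={M,X}; candidates ⊆ {G,S,T}.
size 0: {}; under {} E still reaches {G,M,S,T,X} ∋ M.
{T}: E⊥M given {T} in G with E→· removed — back-door holds.
P(M|do(E)) = Σ_{T} P(M|E,T)·P(T).

P(M|do(E)): backdoor, adjust for {T}.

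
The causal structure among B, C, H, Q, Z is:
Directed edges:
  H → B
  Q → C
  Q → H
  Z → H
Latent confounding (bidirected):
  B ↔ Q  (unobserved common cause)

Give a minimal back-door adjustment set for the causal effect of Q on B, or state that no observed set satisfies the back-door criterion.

Q→B: no observed back-door set.

desc(Q)\{Q}={B,C,H}; candidates ⊆ {Z}.
Q↔B: latent back-door arc(s) into Q.
size 0: {}; under {} Q still reaches {B} ∋ B.
size 1: {Z}; under {Z} Q still reaches {B} ∋ B.
Q↔B cannot be blocked by any observed set — no back-door set.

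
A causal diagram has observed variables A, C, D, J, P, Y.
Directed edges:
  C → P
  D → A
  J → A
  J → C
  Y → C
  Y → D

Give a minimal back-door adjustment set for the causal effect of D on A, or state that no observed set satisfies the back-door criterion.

D→A: minimal back-door set ∅.

desc(D)\{D}={A}; candidates ⊆ {C,J,P,Y}.
∅: D⊥A given ∅ in G with D→· removed — back-door holds.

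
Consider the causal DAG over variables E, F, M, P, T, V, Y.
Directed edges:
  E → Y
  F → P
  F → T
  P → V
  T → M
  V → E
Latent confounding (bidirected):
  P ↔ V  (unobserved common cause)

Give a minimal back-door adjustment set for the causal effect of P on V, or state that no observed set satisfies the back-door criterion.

desc(P)\{P}={E,V,Y}; candidates ⊆ {F,M,T}.
P↔V: latent back-door arc(s) into P.
size 0: {}; under {} P still reaches {E,F,M,T,V,Y} ∋ V.
size 1: {F}, {M}, {T}; under {F} P still reaches {E,V,Y} ∋ V.
size 2: {F,M}, {F,T}, {M,T}; under {F,M} P still reaches {E,V,Y} ∋ V.
P↔V cannot be blocked by any observed set — no back-door set.

P→V: no observed back-door set.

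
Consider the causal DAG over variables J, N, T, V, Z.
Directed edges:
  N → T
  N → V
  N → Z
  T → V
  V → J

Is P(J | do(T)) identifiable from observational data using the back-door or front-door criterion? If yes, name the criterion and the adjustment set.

P(J|do(T)): backdoor, adjust for {N}.

desc(T)\{T}={J,V}; candidates ⊆ {N,Z}.
size 0: {}; under {} T still reaches {J,N,V,Z} ∋ J.
{N}: T⊥J given {N} in G with T→· removed — back-door holds.
P(J|do(T)) = Σ_{N} P(J|T,N)·P(N).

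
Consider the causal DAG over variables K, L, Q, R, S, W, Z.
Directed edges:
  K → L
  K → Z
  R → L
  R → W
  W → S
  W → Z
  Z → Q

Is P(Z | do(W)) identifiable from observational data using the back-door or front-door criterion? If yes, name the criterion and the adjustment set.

P(Z|do(W)): backdoor, adjust for ∅.

desc(W)\{W}={Q,S,Z}; candidates ⊆ {K,L,R}.
∅: W⊥Z given ∅ in G with W→· removed — back-door holds.
P(Z|do(W)) = P(Z|W) — no adjustment needed.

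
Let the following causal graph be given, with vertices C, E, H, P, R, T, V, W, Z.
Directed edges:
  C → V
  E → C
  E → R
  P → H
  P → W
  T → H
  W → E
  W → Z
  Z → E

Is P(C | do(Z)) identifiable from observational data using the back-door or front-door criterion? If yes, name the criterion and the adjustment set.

desc(Z)\{Z}={C,E,R,V}; candidates ⊆ {H,P,T,W}.
size 0: {}; under {} Z still reaches {C,E,H,P,R,V,W} ∋ C.
{W}: Z⊥C given {W} in G with Z→· removed — back-door holds.
P(C|do(Z)) = Σ_{W} P(C|Z,W)·P(W).

P(C|do(Z)): backdoor, adjust for {W}.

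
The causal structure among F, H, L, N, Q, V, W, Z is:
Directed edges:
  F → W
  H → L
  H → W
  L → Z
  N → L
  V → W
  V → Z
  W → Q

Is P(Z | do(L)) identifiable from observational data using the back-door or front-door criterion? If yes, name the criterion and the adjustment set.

desc(L)\{L}={Z}; candidates ⊆ {F,H,N,Q,V,W}.
∅: L⊥Z given ∅ in G with L→· removed — back-door holds.
P(Z|do(L)) = P(Z|L) — no adjustment needed.

P(Z|do(L)): backdoor, adjust for ∅.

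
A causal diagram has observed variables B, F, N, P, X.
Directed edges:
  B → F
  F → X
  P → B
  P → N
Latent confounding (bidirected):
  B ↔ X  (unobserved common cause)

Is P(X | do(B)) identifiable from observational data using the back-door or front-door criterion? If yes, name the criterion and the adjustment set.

P(X|do(B)): frontdoor, adjust for {F}.

desc(B)\{B}={F,X}; candidates ⊆ {N,P}.
B↔X: latent back-door arc(s) into B.
size 0: {}; under {} B still reaches {N,P,X} ∋ X.
size 1: {N}, {P}; under {N} B still reaches {P,X} ∋ X.
size 2: {N,P}; under {N,P} B still reaches {X} ∋ X.
B↔X cannot be blocked by any observed set — no back-door set.
{F}: (i) intercepts every directed B→X path; (ii) no back-door B→{F}; (iii) {B} blocks every back-door {F}→X. Front-door holds.
P(X|do(B)) = Σ_{F} P(F|B) Σ_{B'} P(X|F,B')P(B').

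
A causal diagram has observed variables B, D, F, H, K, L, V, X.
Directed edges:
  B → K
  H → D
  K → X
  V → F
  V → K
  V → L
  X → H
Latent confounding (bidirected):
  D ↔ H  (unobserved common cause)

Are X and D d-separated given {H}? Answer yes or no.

No — X and D are d-connected given {H}.

Bayes-Ball from X | {H} reaches {B,D,F,K,L,V}.
D ∈ reach(X|{H}) ⇒ X ⊥̸ D | {H}.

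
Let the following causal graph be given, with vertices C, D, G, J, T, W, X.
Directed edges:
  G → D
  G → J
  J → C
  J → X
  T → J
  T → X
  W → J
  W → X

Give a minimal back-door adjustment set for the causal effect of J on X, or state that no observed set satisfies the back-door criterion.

desc(J)\{J}={C,X}; candidates ⊆ {D,G,T,W}.
size 0: {}; under {} J still reaches {D,G,T,W,X} ∋ X.
size 1: {D}, {G}, {T} …(+1); under {D} J still reaches {G,T,W,X} ∋ X.
{T,W}: J⊥X given {T,W} in G with J→· removed — back-door holds.

J→X: minimal back-door set {T, W}.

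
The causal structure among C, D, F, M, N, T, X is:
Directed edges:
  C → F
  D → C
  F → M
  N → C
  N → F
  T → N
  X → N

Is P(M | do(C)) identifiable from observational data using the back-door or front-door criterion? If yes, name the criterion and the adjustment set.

desc(C)\{C}={F,M}; candidates ⊆ {D,N,T,X}.
size 0: {}; under {} C still reaches {D,F,M,N,T,X} ∋ M.
{N}: C⊥M given {N} in G with C→· removed — back-door holds.
P(M|do(C)) = Σ_{N} P(M|C,N)·P(N).

P(M|do(C)): backdoor, adjust for {N}.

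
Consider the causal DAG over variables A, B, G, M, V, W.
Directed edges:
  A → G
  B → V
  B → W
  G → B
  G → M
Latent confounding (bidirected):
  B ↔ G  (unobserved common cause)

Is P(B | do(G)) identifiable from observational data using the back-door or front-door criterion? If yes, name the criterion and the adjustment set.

P(B|do(G)): not identifiable (no BD/FD set).

desc(G)\{G}={B,M,V,W}; candidates ⊆ {A}.
G↔B: latent back-door arc(s) into G.
size 0: {}; under {} G still reaches {A,B,V,W} ∋ B.
size 1: {A}; under {A} G still reaches {B,V,W} ∋ B.
G↔B cannot be blocked by any observed set — no back-door set.
No mediator lies on a directed G→…→B path.
Neither criterion identifies P(B|do(G)) in this graph.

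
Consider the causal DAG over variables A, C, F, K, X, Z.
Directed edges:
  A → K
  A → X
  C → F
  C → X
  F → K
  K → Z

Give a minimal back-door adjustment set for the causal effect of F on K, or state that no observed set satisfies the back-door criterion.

F→K: minimal back-door set ∅.

desc(F)\{F}={K,Z}; candidates ⊆ {A,C,X}.
∅: F⊥K given ∅ in G with F→· removed — back-door holds.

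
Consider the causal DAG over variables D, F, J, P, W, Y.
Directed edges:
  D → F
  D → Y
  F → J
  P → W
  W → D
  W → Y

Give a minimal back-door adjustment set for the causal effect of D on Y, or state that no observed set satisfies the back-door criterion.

desc(D)\{D}={F,J,Y}; candidates ⊆ {P,W}.
size 0: {}; under {} D still reaches {P,W,Y} ∋ Y.
{W}: D⊥Y given {W} in G with D→· removed — back-door holds.

D→Y: minimal back-door set {W}.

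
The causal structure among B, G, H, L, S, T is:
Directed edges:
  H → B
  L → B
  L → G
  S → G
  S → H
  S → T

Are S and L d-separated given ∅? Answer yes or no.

Bayes-Ball from S | ∅ reaches {B,G,H,T}.
L ∉ reach(S|∅) ⇒ S ⊥ L | ∅.

Yes — S ⊥ L | ∅.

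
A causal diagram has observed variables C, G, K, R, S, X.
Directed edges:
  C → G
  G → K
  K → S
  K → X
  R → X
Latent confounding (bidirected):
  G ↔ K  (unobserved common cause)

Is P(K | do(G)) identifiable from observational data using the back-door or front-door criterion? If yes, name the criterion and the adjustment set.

desc(G)\{G}={K,S,X}; candidates ⊆ {C,R}.
G↔K: latent back-door arc(s) into G.
size 0: {}; under {} G still reaches {C,K,S,X} ∋ K.
size 1: {C}, {R}; under {C} G still reaches {K,S,X} ∋ K.
size 2: {C,R}; under {C,R} G still reaches {K,S,X} ∋ K.
G↔K cannot be blocked by any observed set — no back-door set.
No mediator lies on a directed G→…→K path.
Neither criterion identifies P(K|do(G)) in this graph.

P(K|do(G)): not identifiable (no BD/FD set).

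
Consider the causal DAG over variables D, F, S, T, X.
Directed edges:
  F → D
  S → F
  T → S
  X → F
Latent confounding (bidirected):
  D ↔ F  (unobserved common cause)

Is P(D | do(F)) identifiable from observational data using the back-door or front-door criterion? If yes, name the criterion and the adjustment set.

P(D|do(F)): not identifiable (no BD/FD set).

desc(F)\{F}={D}; candidates ⊆ {S,T,X}.
F↔D: latent back-door arc(s) into F.
size 0: {}; under {} F still reaches {D,S,T,X} ∋ D.
size 1: {S}, {T}, {X}; under {S} F still reaches {D,X} ∋ D.
size 2: {S,T}, {S,X}, {T,X}; under {S,T} F still reaches {D,X} ∋ D.
F↔D cannot be blocked by any observed set — no back-door set.
No mediator lies on a directed F→…→D path.
Neither criterion identifies P(D|do(F)) in this graph.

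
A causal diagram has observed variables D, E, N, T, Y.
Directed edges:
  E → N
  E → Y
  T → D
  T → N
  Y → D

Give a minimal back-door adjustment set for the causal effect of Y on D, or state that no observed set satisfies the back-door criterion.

Y→D: minimal back-door set ∅.

desc(Y)\{Y}={D}; candidates ⊆ {E,N,T}.
∅: Y⊥D given ∅ in G with Y→· removed — back-door holds.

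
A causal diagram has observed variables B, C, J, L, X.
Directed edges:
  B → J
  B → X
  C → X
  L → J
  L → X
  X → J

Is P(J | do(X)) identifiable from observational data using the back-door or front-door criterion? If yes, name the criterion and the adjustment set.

desc(X)\{X}={J}; candidates ⊆ {B,C,L}.
size 0: {}; under {} X still reaches {B,C,J,L} ∋ J.
size 1: {B}, {C}, {L}; under {B} X still reaches {C,J,L} ∋ J.
{B,L}: X⊥J given {B,L} in G with X→· removed — back-door holds.
P(J|do(X)) = Σ_{B,L} P(J|X,B,L)·P(B,L).

P(J|do(X)): backdoor, adjust for {B, L}.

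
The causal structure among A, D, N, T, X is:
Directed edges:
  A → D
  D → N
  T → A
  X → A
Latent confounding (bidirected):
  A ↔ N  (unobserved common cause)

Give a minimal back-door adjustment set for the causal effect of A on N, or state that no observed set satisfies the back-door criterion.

A→N: no observed back-door set.

desc(A)\{A}={D,N}; candidates ⊆ {T,X}.
A↔N: latent back-door arc(s) into A.
size 0: {}; under {} A still reaches {N,T,X} ∋ N.
size 1: {T}, {X}; under {T} A still reaches {N,X} ∋ N.
size 2: {T,X}; under {T,X} A still reaches {N} ∋ N.
A↔N cannot be blocked by any observed set — no back-door set.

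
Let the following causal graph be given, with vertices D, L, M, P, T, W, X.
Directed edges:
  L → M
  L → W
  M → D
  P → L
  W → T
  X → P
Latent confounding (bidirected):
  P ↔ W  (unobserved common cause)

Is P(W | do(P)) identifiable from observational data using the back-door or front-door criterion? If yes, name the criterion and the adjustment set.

desc(P)\{P}={D,L,M,T,W}; candidates ⊆ {X}.
P↔W: latent back-door arc(s) into P.
size 0: {}; under {} P still reaches {T,W,X} ∋ W.
size 1: {X}; under {X} P still reaches {T,W} ∋ W.
P↔W cannot be blocked by any observed set — no back-door set.
{L}: (i) intercepts every directed P→W path; (ii) no back-door P→{L}; (iii) {P} blocks every back-door {L}→W. Front-door holds.
P(W|do(P)) = Σ_{L} P(L|P) Σ_{P'} P(W|L,P')P(P').

P(W|do(P)): frontdoor, adjust for {L}.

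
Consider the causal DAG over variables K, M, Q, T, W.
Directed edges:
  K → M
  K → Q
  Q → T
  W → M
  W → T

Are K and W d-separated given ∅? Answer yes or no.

Yes — K ⊥ W | ∅.

Bayes-Ball from K | ∅ reaches {M,Q,T}.
W ∉ reach(K|∅) ⇒ K ⊥ W | ∅.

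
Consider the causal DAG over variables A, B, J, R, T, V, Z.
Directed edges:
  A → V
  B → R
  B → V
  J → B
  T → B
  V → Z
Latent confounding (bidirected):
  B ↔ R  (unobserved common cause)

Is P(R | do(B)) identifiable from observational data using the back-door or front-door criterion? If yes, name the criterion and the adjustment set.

desc(B)\{B}={R,V,Z}; candidates ⊆ {A,J,T}.
B↔R: latent back-door arc(s) into B.
size 0: {}; under {} B still reaches {J,R,T} ∋ R.
size 1: {A}, {J}, {T}; under {A} B still reaches {J,R,T} ∋ R.
size 2: {A,J}, {A,T}, {J,T}; under {A,J} B still reaches {R,T} ∋ R.
B↔R cannot be blocked by any observed set — no back-door set.
No mediator lies on a directed B→…→R path.
Neither criterion identifies P(R|do(B)) in this graph.

P(R|do(B)): not identifiable (no BD/FD set).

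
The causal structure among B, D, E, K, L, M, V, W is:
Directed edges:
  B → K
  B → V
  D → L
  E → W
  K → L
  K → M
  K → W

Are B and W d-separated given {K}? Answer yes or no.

Bayes-Ball from B | {K} reaches {V}.
W ∉ reach(B|{K}) ⇒ B ⊥ W | {K}.

Yes — B ⊥ W | {K}.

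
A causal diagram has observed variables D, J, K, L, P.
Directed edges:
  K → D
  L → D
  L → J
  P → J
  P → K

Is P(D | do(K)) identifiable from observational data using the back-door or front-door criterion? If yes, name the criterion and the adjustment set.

P(D|do(K)): backdoor, adjust for ∅.

desc(K)\{K}={D}; candidates ⊆ {J,L,P}.
∅: K⊥D given ∅ in G with K→· removed — back-door holds.
P(D|do(K)) = P(D|K) — no adjustment needed.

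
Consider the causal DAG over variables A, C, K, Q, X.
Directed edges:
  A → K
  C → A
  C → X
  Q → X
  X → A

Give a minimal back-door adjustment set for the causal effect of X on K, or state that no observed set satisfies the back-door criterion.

desc(X)\{X}={A,K}; candidates ⊆ {C,Q}.
size 0: {}; under {} X still reaches {A,C,K,Q} ∋ K.
{C}: X⊥K given {C} in G with X→· removed — back-door holds.

X→K: minimal back-door set {C}.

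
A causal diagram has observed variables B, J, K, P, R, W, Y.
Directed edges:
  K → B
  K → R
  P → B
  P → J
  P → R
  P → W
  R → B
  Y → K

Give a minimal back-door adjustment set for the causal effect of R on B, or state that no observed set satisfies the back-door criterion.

R→B: minimal back-door set {K, P}.

desc(R)\{R}={B}; candidates ⊆ {J,K,P,W,Y}.
size 0: {}; under {} R still reaches {B,J,K,P,W,Y} ∋ B.
size 1: {J}, {K}, {P} …(+2); under {J} R still reaches {B,K,P,W,Y} ∋ B.
{K,P}: R⊥B given {K,P} in G with R→· removed — back-door holds.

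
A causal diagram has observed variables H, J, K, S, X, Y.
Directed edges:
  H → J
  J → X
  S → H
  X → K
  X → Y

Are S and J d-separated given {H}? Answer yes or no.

Yes — S ⊥ J | {H}.

Bayes-Ball from S | {H} reaches ∅.
J ∉ reach(S|{H}) ⇒ S ⊥ J | {H}.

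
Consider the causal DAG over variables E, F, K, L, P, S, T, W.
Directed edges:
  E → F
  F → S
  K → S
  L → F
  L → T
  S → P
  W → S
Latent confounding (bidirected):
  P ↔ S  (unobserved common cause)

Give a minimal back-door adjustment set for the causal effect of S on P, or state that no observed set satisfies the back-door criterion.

S→P: no observed back-door set.

desc(S)\{S}={P}; candidates ⊆ {E,F,K,L,T,W}.
S↔P: latent back-door arc(s) into S.
size 0: {}; under {} S still reaches {E,F,K,L,P,T,W} ∋ P.
size 1: {E}, {F}, {K} …(+3); under {E} S still reaches {F,K,L,P,T,W} ∋ P.
size 2: {E,F}, {E,K}, {E,L} …(+12); under {E,F} S still reaches {K,P,W} ∋ P.
S↔P cannot be blocked by any observed set — no back-door set.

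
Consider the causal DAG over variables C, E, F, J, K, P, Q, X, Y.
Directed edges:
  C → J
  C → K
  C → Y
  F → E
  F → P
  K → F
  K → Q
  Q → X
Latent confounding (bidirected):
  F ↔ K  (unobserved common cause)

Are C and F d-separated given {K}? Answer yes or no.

Bayes-Ball from C | {K} reaches {E,F,J,P,Y}.
F ∈ reach(C|{K}) ⇒ C ⊥̸ F | {K}.

No — C and F are d-connected given {K}.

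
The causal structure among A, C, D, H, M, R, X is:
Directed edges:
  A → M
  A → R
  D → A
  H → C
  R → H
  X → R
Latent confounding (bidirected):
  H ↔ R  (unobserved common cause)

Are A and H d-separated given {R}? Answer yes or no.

No — A and H are d-connected given {R}.

Bayes-Ball from A | {R} reaches {C,D,H,M,X}.
H ∈ reach(A|{R}) ⇒ A ⊥̸ H | {R}.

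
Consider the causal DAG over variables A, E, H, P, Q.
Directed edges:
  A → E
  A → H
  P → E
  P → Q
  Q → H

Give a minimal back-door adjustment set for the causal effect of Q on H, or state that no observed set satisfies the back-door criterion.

Q→H: minimal back-door set ∅.

desc(Q)\{Q}={H}; candidates ⊆ {A,E,P}.
∅: Q⊥H given ∅ in G with Q→· removed — back-door holds.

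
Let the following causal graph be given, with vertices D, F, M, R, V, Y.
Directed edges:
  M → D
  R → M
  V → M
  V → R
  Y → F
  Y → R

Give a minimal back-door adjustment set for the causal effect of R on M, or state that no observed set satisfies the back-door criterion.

desc(R)\{R}={D,M}; candidates ⊆ {F,V,Y}.
size 0: {}; under {} R still reaches {D,F,M,V,Y} ∋ M.
{V}: R⊥M given {V} in G with R→· removed — back-door holds.

R→M: minimal back-door set {V}.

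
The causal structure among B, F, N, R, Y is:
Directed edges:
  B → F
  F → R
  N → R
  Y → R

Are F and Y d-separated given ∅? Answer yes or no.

Bayes-Ball from F | ∅ reaches {B,R}.
Y ∉ reach(F|∅) ⇒ F ⊥ Y | ∅.

Yes — F ⊥ Y | ∅.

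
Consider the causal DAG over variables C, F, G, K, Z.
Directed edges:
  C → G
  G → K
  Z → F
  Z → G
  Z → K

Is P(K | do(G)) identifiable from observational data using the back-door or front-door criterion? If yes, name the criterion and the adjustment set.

desc(G)\{G}={K}; candidates ⊆ {C,F,Z}.
size 0: {}; under {} G still reaches {C,F,K,Z} ∋ K.
{Z}: G⊥K given {Z} in G with G→· removed — back-door holds.
P(K|do(G)) = Σ_{Z} P(K|G,Z)·P(Z).

P(K|do(G)): backdoor, adjust for {Z}.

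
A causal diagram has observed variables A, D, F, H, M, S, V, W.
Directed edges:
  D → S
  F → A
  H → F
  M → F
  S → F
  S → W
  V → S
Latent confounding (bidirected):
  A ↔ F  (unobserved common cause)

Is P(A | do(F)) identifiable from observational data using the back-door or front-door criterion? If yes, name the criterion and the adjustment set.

P(A|do(F)): not identifiable (no BD/FD set).

desc(F)\{F}={A}; candidates ⊆ {D,H,M,S,V,W}.
F↔A: latent back-door arc(s) into F.
size 0: {}; under {} F still reaches {A,D,H,M,S,V,W} ∋ A.
size 1: {D}, {H}, {M} …(+3); under {D} F still reaches {A,H,M,S,V,W} ∋ A.
size 2: {D,H}, {D,M}, {D,S} …(+12); under {D,H} F still reaches {A,M,S,V,W} ∋ A.
F↔A cannot be blocked by any observed set — no back-door set.
No mediator lies on a directed F→…→A path.
Neither criterion identifies P(A|do(F)) in this graph.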